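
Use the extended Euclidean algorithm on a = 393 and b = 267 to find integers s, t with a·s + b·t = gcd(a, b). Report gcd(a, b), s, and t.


Euclidean algorithm on (393, 267) — divide until remainder is 0:
  393 = 1 · 267 + 126
  267 = 2 · 126 + 15
  126 = 8 · 15 + 6
  15 = 2 · 6 + 3
  6 = 2 · 3 + 0
gcd(393, 267) = 3.
Track Bezout coefficients alongside the remainders: start with r₀ = 393 = a·1 + b·0 (s = 1, t = 0) and r₁ = 267 = a·0 + b·1 (s = 0, t = 1); each new remainder r_{k+1} = r_{k-1} − q_k·r_k inherits s_{k+1} = s_{k-1} − q_k·s_k, t_{k+1} = t_{k-1} − q_k·t_k, so r_k = a·s_k + b·t_k at every step:
  q = 1: r = 126, s = 1 − 1·0 = 1, t = 0 − 1·1 = -1  (check: 393·1 + 267·(-1) = 126)
  q = 2: r = 15, s = 0 − 2·1 = -2, t = 1 − 2·(-1) = 3  (check: 393·(-2) + 267·3 = 15)
  q = 8: r = 6, s = 1 − 8·(-2) = 17, t = -1 − 8·3 = -25  (check: 393·17 + 267·(-25) = 6)
  q = 2: r = 3, s = -2 − 2·17 = -36, t = 3 − 2·(-25) = 53  (check: 393·(-36) + 267·53 = 3)
The row with r = 3 (the gcd) gives the Bezout coefficients s = -36, t = 53.
Result: 393 · (-36) + 267 · (53) = 3.

gcd(393, 267) = 3; s = -36, t = 53 (check: 393·(-36) + 267·53 = 3).


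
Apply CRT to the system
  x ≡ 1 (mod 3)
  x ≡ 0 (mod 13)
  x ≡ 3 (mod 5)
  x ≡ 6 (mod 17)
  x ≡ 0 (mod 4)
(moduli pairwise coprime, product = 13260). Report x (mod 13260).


Product of moduli M = 3 · 13 · 5 · 17 · 4 = 13260.
Merge one congruence at a time:
  Start: x ≡ 1 (mod 3).
  Combine with x ≡ 0 (mod 13); new modulus lcm = 39.
    Write x = 1 + 3·t and substitute into x ≡ 0 (mod 13): 3·t ≡ 0 − 1 = -1 (mod 13).
    Reduce coefficients mod 13: 3·t ≡ 12 (mod 13).
    The inverse of 3 mod 13 is 9 (since 3·9 = 27 = 2·13 + 1), so t ≡ 9·12 = 108 ≡ 4 (mod 13).
    Then x = 1 + 3·4 = 13, valid modulo lcm(3, 13) = 39: x ≡ 13 (mod 39).
  Combine with x ≡ 3 (mod 5); new modulus lcm = 195.
    Write x = 13 + 39·t and substitute into x ≡ 3 (mod 5): 39·t ≡ 3 − 13 = -10 (mod 5).
    Reduce coefficients mod 5: 4·t ≡ 0 (mod 5).
    The inverse of 4 mod 5 is 4 (since 4·4 = 16 = 3·5 + 1), so t ≡ 4·0 = 0 ≡ 0 (mod 5).
    Then x = 13 + 39·0 = 13, valid modulo lcm(39, 5) = 195: x ≡ 13 (mod 195).
  Combine with x ≡ 6 (mod 17); new modulus lcm = 3315.
    Write x = 13 + 195·t and substitute into x ≡ 6 (mod 17): 195·t ≡ 6 − 13 = -7 (mod 17).
    Reduce coefficients mod 17: 8·t ≡ 10 (mod 17).
    The inverse of 8 mod 17 is 15 (since 8·15 = 120 = 7·17 + 1), so t ≡ 15·10 = 150 ≡ 14 (mod 17).
    Then x = 13 + 195·14 = 2743, valid modulo lcm(195, 17) = 3315: x ≡ 2743 (mod 3315).
  Combine with x ≡ 0 (mod 4); new modulus lcm = 13260.
    Write x = 2743 + 3315·t and substitute into x ≡ 0 (mod 4): 3315·t ≡ 0 − 2743 = -2743 (mod 4).
    Reduce coefficients mod 4: 3·t ≡ 1 (mod 4).
    The inverse of 3 mod 4 is 3 (since 3·3 = 9 = 2·4 + 1), so t ≡ 3·1 = 3 ≡ 3 (mod 4).
    Then x = 2743 + 3315·3 = 12688, valid modulo lcm(3315, 4) = 13260: x ≡ 12688 (mod 13260).
Verify against each original: 12688 mod 3 = 1, 12688 mod 13 = 0, 12688 mod 5 = 3, 12688 mod 17 = 6, 12688 mod 4 = 0.

x ≡ 12688 (mod 13260).


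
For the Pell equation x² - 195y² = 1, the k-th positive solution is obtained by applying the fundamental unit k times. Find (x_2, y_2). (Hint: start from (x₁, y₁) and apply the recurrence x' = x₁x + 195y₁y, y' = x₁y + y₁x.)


Step 1: Find the fundamental solution (x₁, y₁) of x² - 195y² = 1.
  Expand √195 as a continued fraction. a₀ = ⌊√195⌋ = 13; iterate m_{k+1} = d_k·a_k − m_k, d_{k+1} = (195 − m_{k+1}²)/d_k, a_{k+1} = ⌊(a₀ + m_{k+1})/d_{k+1}⌋ (starting m₀ = 0, d₀ = 1), with convergents p_k = a_k·p_{k-1} + p_{k-2}, q_k = a_k·q_{k-1} + q_{k-2} (p₋₁ = 1, q₋₁ = 0):
  k = 0: a₀ = 13; p₀/q₀ = 13/1; p₀² − 195·q₀² = 169 − 195 = -26.
  k = 1: m = 13, d = 26, a = ⌊(13 + 13)/26⌋ = 1; p/q = (1·13 + 1)/(1·1 + 0) = 14/1; p² − 195·q² = 196 − 195 = 1.
  The first convergent with p² − 195·q² = 1 gives the fundamental solution (x₁, y₁) = (14, 1).
Step 2: Apply the recurrence (x_{n+1}, y_{n+1}) = (x₁x_n + 195y₁y_n, x₁y_n + y₁x_n) repeatedly.
  From (x_1, y_1) = (14, 1): x_2 = 14·14 + 195·1·1 = 391; y_2 = 14·1 + 1·14 = 28.
Step 3: Verify x_2² - 195·y_2² = 152881 - 152880 = 1 (should be 1). ✓

(x_1, y_1) = (14, 1); (x_2, y_2) = (391, 28).


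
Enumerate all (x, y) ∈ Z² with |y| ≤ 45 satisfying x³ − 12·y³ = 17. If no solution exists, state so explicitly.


The equation is x³ - 12y³ = 17. For fixed y, x³ = 12·y³ + 17, so a solution requires the RHS to be a perfect cube.
Strategy: iterate y from -45 to 45, compute RHS = 12·y³ + 17, and check whether it is a (positive or negative) perfect cube.
Check small values of y:
  y = 0: RHS = 17 is not a perfect cube.
  y = 1: RHS = 29 is not a perfect cube.
  y = -1: RHS = 5 is not a perfect cube.
  y = 2: RHS = 113 is not a perfect cube.
  y = -2: RHS = -79 is not a perfect cube.
  y = 3: RHS = 341 is not a perfect cube.
  y = -3: RHS = -307 is not a perfect cube.
Continuing the search up to |y| = 45 finds no solutions either.
No (x, y) in the scanned range satisfies the equation.

No integer solutions with |y| ≤ 45.


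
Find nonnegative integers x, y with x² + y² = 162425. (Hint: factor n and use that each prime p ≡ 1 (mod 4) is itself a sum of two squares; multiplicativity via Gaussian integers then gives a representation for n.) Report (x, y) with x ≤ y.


Step 1: Factor n = 162425 = 5^2 · 73 · 89.
Step 2: Check the mod-4 condition on each prime factor: 5 ≡ 1 (mod 4), exponent 2; 73 ≡ 1 (mod 4), exponent 1; 89 ≡ 1 (mod 4), exponent 1.
All primes ≡ 3 (mod 4) appear to even exponent (or don't appear), so by the two-squares theorem n IS expressible as a sum of two squares.
Step 3: Build a representation. Group n = k² · m with k = 5 and m = 73 · 89 = 6497 (a product of primes ≡ 1 (mod 4)); a representation of m scales to one of n via (k·x)² + (k·y)² = k²(x² + y²). Each prime p ≡ 1 (mod 4) is itself a sum of two squares; find a² by testing p − a² for a perfect square:
  73: 73 − 1² = 72, 73 − 2² = 69, 73 − 3² = 64 = 8² ⇒ 73 = 3² + 8².
  89: 89 − 1² = 88, 89 − 2² = 85, 89 − 3² = 80, 89 − 4² = 73, 89 − 5² = 64 = 8² ⇒ 89 = 5² + 8².
  Combine using the Brahmagupta–Fibonacci identity (a² + b²)(c² + d²) = (ac − bd)² + (ad + bc)² = (ac + bd)² + (ad − bc)²:
  73 · 89 = 6497: from (3² + 8²)(5² + 8²), take (3·5 − 8·8, 3·8 + 8·5) = (15 − 64, 24 + 40) = (-49, 64); dropping signs (only squares matter) gives (49, 64); check 49² + 64² = 2401 + 4096 = 6497 ✓.
  Scale by k = 5: (5·49, 5·64) = (245, 320).
Step 4: Order so x ≤ y and verify: 245² + 320² = 60025 + 102400 = 162425 = n. ✓

n = 162425 = 245² + 320² (one valid representation with x ≤ y).


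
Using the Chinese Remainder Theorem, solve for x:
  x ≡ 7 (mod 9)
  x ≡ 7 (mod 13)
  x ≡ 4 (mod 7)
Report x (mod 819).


Moduli 9, 13, 7 are pairwise coprime; by CRT there is a unique solution modulo M = 9 · 13 · 7 = 819.
Solve pairwise, accumulating the modulus:
  Start with x ≡ 7 (mod 9).
  Combine with x ≡ 7 (mod 13): since gcd(9, 13) = 1, we get a unique residue mod 117.
    Write x = 7 + 9·t and substitute into x ≡ 7 (mod 13): 9·t ≡ 7 − 7 = 0 (mod 13).
    The inverse of 9 mod 13 is 3 (since 9·3 = 27 = 2·13 + 1), so t ≡ 3·0 = 0 ≡ 0 (mod 13).
    Then x = 7 + 9·0 = 7, valid modulo lcm(9, 13) = 117: x ≡ 7 (mod 117).
  Combine with x ≡ 4 (mod 7): since gcd(117, 7) = 1, we get a unique residue mod 819.
    Write x = 7 + 117·t and substitute into x ≡ 4 (mod 7): 117·t ≡ 4 − 7 = -3 (mod 7).
    Reduce coefficients mod 7: 5·t ≡ 4 (mod 7).
    The inverse of 5 mod 7 is 3 (since 5·3 = 15 = 2·7 + 1), so t ≡ 3·4 = 12 ≡ 5 (mod 7).
    Then x = 7 + 117·5 = 592, valid modulo lcm(117, 7) = 819: x ≡ 592 (mod 819).
Verify: 592 mod 9 = 7 ✓, 592 mod 13 = 7 ✓, 592 mod 7 = 4 ✓.

x ≡ 592 (mod 819).


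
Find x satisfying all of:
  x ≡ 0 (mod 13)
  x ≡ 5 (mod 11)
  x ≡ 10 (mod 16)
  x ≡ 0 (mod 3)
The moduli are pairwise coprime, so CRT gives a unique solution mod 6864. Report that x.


Product of moduli M = 13 · 11 · 16 · 3 = 6864.
Merge one congruence at a time:
  Start: x ≡ 0 (mod 13).
  Combine with x ≡ 5 (mod 11); new modulus lcm = 143.
    Write x = 0 + 13·t and substitute into x ≡ 5 (mod 11): 13·t ≡ 5 − 0 = 5 (mod 11).
    Reduce coefficients mod 11: 2·t ≡ 5 (mod 11).
    The inverse of 2 mod 11 is 6 (since 2·6 = 12 = 1·11 + 1), so t ≡ 6·5 = 30 ≡ 8 (mod 11).
    Then x = 0 + 13·8 = 104, valid modulo lcm(13, 11) = 143: x ≡ 104 (mod 143).
  Combine with x ≡ 10 (mod 16); new modulus lcm = 2288.
    Write x = 104 + 143·t and substitute into x ≡ 10 (mod 16): 143·t ≡ 10 − 104 = -94 (mod 16).
    Reduce coefficients mod 16: 15·t ≡ 2 (mod 16).
    The inverse of 15 mod 16 is 15 (since 15·15 = 225 = 14·16 + 1), so t ≡ 15·2 = 30 ≡ 14 (mod 16).
    Then x = 104 + 143·14 = 2106, valid modulo lcm(143, 16) = 2288: x ≡ 2106 (mod 2288).
  Combine with x ≡ 0 (mod 3); new modulus lcm = 6864.
    Write x = 2106 + 2288·t and substitute into x ≡ 0 (mod 3): 2288·t ≡ 0 − 2106 = -2106 (mod 3).
    Reduce coefficients mod 3: 2·t ≡ 0 (mod 3).
    The inverse of 2 mod 3 is 2 (since 2·2 = 4 = 1·3 + 1), so t ≡ 2·0 = 0 ≡ 0 (mod 3).
    Then x = 2106 + 2288·0 = 2106, valid modulo lcm(2288, 3) = 6864: x ≡ 2106 (mod 6864).
Verify against each original: 2106 mod 13 = 0, 2106 mod 11 = 5, 2106 mod 16 = 10, 2106 mod 3 = 0.

x ≡ 2106 (mod 6864).


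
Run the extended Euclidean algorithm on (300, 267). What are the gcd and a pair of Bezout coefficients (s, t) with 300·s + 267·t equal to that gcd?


Euclidean algorithm on (300, 267) — divide until remainder is 0:
  300 = 1 · 267 + 33
  267 = 8 · 33 + 3
  33 = 11 · 3 + 0
gcd(300, 267) = 3.
Track Bezout coefficients alongside the remainders: start with r₀ = 300 = a·1 + b·0 (s = 1, t = 0) and r₁ = 267 = a·0 + b·1 (s = 0, t = 1); each new remainder r_{k+1} = r_{k-1} − q_k·r_k inherits s_{k+1} = s_{k-1} − q_k·s_k, t_{k+1} = t_{k-1} − q_k·t_k, so r_k = a·s_k + b·t_k at every step:
  q = 1: r = 33, s = 1 − 1·0 = 1, t = 0 − 1·1 = -1  (check: 300·1 + 267·(-1) = 33)
  q = 8: r = 3, s = 0 − 8·1 = -8, t = 1 − 8·(-1) = 9  (check: 300·(-8) + 267·9 = 3)
The row with r = 3 (the gcd) gives the Bezout coefficients s = -8, t = 9.
Result: 300 · (-8) + 267 · (9) = 3.

gcd(300, 267) = 3; s = -8, t = 9 (check: 300·(-8) + 267·9 = 3).


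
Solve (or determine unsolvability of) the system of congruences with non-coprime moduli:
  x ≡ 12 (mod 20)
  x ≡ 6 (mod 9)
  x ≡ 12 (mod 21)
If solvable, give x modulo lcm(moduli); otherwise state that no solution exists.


Moduli 20, 9, 21 are not pairwise coprime, so CRT works modulo lcm(m_i) when all pairwise compatibility conditions hold.
Pairwise compatibility: gcd(m_i, m_j) must divide a_i - a_j for every pair.
Merge one congruence at a time:
  Start: x ≡ 12 (mod 20).
  Combine with x ≡ 6 (mod 9): gcd(20, 9) = 1; 6 - 12 = -6, which IS divisible by 1, so compatible.
    Write x = 12 + 20·t and substitute into x ≡ 6 (mod 9): 20·t ≡ 6 − 12 = -6 (mod 9).
    Reduce coefficients mod 9: 2·t ≡ 3 (mod 9).
    The inverse of 2 mod 9 is 5 (since 2·5 = 10 = 1·9 + 1), so t ≡ 5·3 = 15 ≡ 6 (mod 9).
    Then x = 12 + 20·6 = 132, valid modulo lcm(20, 9) = 180: x ≡ 132 (mod 180).
  Combine with x ≡ 12 (mod 21): gcd(180, 21) = 3; 12 - 132 = -120, which IS divisible by 3, so compatible.
    Write x = 132 + 180·t and substitute into x ≡ 12 (mod 21): 180·t ≡ 12 − 132 = -120 (mod 21).
    Divide the congruence (and modulus) by g = 3: 60·t ≡ -40 (mod 7).
    Reduce coefficients mod 7: 4·t ≡ 2 (mod 7).
    The inverse of 4 mod 7 is 2 (since 4·2 = 8 = 1·7 + 1), so t ≡ 2·2 = 4 ≡ 4 (mod 7).
    Then x = 132 + 180·4 = 852, valid modulo lcm(180, 21) = 1260: x ≡ 852 (mod 1260).
Verify: 852 mod 20 = 12, 852 mod 9 = 6, 852 mod 21 = 12.

x ≡ 852 (mod 1260).


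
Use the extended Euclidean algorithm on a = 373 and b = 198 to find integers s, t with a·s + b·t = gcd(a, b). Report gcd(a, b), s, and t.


Euclidean algorithm on (373, 198) — divide until remainder is 0:
  373 = 1 · 198 + 175
  198 = 1 · 175 + 23
  175 = 7 · 23 + 14
  23 = 1 · 14 + 9
  14 = 1 · 9 + 5
  9 = 1 · 5 + 4
  5 = 1 · 4 + 1
  4 = 4 · 1 + 0
gcd(373, 198) = 1.
Track Bezout coefficients alongside the remainders: start with r₀ = 373 = a·1 + b·0 (s = 1, t = 0) and r₁ = 198 = a·0 + b·1 (s = 0, t = 1); each new remainder r_{k+1} = r_{k-1} − q_k·r_k inherits s_{k+1} = s_{k-1} − q_k·s_k, t_{k+1} = t_{k-1} − q_k·t_k, so r_k = a·s_k + b·t_k at every step:
  q = 1: r = 175, s = 1 − 1·0 = 1, t = 0 − 1·1 = -1  (check: 373·1 + 198·(-1) = 175)
  q = 1: r = 23, s = 0 − 1·1 = -1, t = 1 − 1·(-1) = 2  (check: 373·(-1) + 198·2 = 23)
  q = 7: r = 14, s = 1 − 7·(-1) = 8, t = -1 − 7·2 = -15  (check: 373·8 + 198·(-15) = 14)
  q = 1: r = 9, s = -1 − 1·8 = -9, t = 2 − 1·(-15) = 17  (check: 373·(-9) + 198·17 = 9)
  q = 1: r = 5, s = 8 − 1·(-9) = 17, t = -15 − 1·17 = -32  (check: 373·17 + 198·(-32) = 5)
  q = 1: r = 4, s = -9 − 1·17 = -26, t = 17 − 1·(-32) = 49  (check: 373·(-26) + 198·49 = 4)
  q = 1: r = 1, s = 17 − 1·(-26) = 43, t = -32 − 1·49 = -81  (check: 373·43 + 198·(-81) = 1)
The row with r = 1 (the gcd) gives the Bezout coefficients s = 43, t = -81.
Result: 373 · (43) + 198 · (-81) = 1.

gcd(373, 198) = 1; s = 43, t = -81 (check: 373·43 + 198·(-81) = 1).


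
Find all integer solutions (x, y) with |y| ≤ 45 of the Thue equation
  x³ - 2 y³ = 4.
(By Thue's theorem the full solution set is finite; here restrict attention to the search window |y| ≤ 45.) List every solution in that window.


The equation is x³ - 2y³ = 4. For fixed y, x³ = 2·y³ + 4, so a solution requires the RHS to be a perfect cube.
Strategy: iterate y from -45 to 45, compute RHS = 2·y³ + 4, and check whether it is a (positive or negative) perfect cube.
Check small values of y:
  y = 0: RHS = 4 is not a perfect cube.
  y = 1: RHS = 6 is not a perfect cube.
  y = -1: RHS = 2 is not a perfect cube.
  y = 2: RHS = 20 is not a perfect cube.
  y = -2: RHS = -12 is not a perfect cube.
  y = 3: RHS = 58 is not a perfect cube.
  y = -3: RHS = -50 is not a perfect cube.
Continuing the search up to |y| = 45 finds no solutions either.
No (x, y) in the scanned range satisfies the equation.

No integer solutions with |y| ≤ 45.


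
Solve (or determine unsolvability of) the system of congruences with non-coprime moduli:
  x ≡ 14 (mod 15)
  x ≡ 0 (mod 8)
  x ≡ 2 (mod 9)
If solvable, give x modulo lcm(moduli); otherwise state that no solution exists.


Moduli 15, 8, 9 are not pairwise coprime, so CRT works modulo lcm(m_i) when all pairwise compatibility conditions hold.
Pairwise compatibility: gcd(m_i, m_j) must divide a_i - a_j for every pair.
Merge one congruence at a time:
  Start: x ≡ 14 (mod 15).
  Combine with x ≡ 0 (mod 8): gcd(15, 8) = 1; 0 - 14 = -14, which IS divisible by 1, so compatible.
    Write x = 14 + 15·t and substitute into x ≡ 0 (mod 8): 15·t ≡ 0 − 14 = -14 (mod 8).
    Reduce coefficients mod 8: 7·t ≡ 2 (mod 8).
    The inverse of 7 mod 8 is 7 (since 7·7 = 49 = 6·8 + 1), so t ≡ 7·2 = 14 ≡ 6 (mod 8).
    Then x = 14 + 15·6 = 104, valid modulo lcm(15, 8) = 120: x ≡ 104 (mod 120).
  Combine with x ≡ 2 (mod 9): gcd(120, 9) = 3; 2 - 104 = -102, which IS divisible by 3, so compatible.
    Write x = 104 + 120·t and substitute into x ≡ 2 (mod 9): 120·t ≡ 2 − 104 = -102 (mod 9).
    Divide the congruence (and modulus) by g = 3: 40·t ≡ -34 (mod 3).
    Reduce coefficients mod 3: 1·t ≡ 2 (mod 3).
    So t ≡ 2 (mod 3).
    Then x = 104 + 120·2 = 344, valid modulo lcm(120, 9) = 360: x ≡ 344 (mod 360).
Verify: 344 mod 15 = 14, 344 mod 8 = 0, 344 mod 9 = 2.

x ≡ 344 (mod 360).


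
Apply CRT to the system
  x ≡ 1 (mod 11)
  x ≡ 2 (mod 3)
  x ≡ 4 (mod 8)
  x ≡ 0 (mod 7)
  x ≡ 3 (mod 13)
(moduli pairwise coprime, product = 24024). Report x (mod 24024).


Product of moduli M = 11 · 3 · 8 · 7 · 13 = 24024.
Merge one congruence at a time:
  Start: x ≡ 1 (mod 11).
  Combine with x ≡ 2 (mod 3); new modulus lcm = 33.
    Write x = 1 + 11·t and substitute into x ≡ 2 (mod 3): 11·t ≡ 2 − 1 = 1 (mod 3).
    Reduce coefficients mod 3: 2·t ≡ 1 (mod 3).
    The inverse of 2 mod 3 is 2 (since 2·2 = 4 = 1·3 + 1), so t ≡ 2·1 = 2 ≡ 2 (mod 3).
    Then x = 1 + 11·2 = 23, valid modulo lcm(11, 3) = 33: x ≡ 23 (mod 33).
  Combine with x ≡ 4 (mod 8); new modulus lcm = 264.
    Write x = 23 + 33·t and substitute into x ≡ 4 (mod 8): 33·t ≡ 4 − 23 = -19 (mod 8).
    Reduce coefficients mod 8: 1·t ≡ 5 (mod 8).
    So t ≡ 5 (mod 8).
    Then x = 23 + 33·5 = 188, valid modulo lcm(33, 8) = 264: x ≡ 188 (mod 264).
  Combine with x ≡ 0 (mod 7); new modulus lcm = 1848.
    Write x = 188 + 264·t and substitute into x ≡ 0 (mod 7): 264·t ≡ 0 − 188 = -188 (mod 7).
    Reduce coefficients mod 7: 5·t ≡ 1 (mod 7).
    The inverse of 5 mod 7 is 3 (since 5·3 = 15 = 2·7 + 1), so t ≡ 3·1 = 3 ≡ 3 (mod 7).
    Then x = 188 + 264·3 = 980, valid modulo lcm(264, 7) = 1848: x ≡ 980 (mod 1848).
  Combine with x ≡ 3 (mod 13); new modulus lcm = 24024.
    Write x = 980 + 1848·t and substitute into x ≡ 3 (mod 13): 1848·t ≡ 3 − 980 = -977 (mod 13).
    Reduce coefficients mod 13: 2·t ≡ 11 (mod 13).
    The inverse of 2 mod 13 is 7 (since 2·7 = 14 = 1·13 + 1), so t ≡ 7·11 = 77 ≡ 12 (mod 13).
    Then x = 980 + 1848·12 = 23156, valid modulo lcm(1848, 13) = 24024: x ≡ 23156 (mod 24024).
Verify against each original: 23156 mod 11 = 1, 23156 mod 3 = 2, 23156 mod 8 = 4, 23156 mod 7 = 0, 23156 mod 13 = 3.

x ≡ 23156 (mod 24024).


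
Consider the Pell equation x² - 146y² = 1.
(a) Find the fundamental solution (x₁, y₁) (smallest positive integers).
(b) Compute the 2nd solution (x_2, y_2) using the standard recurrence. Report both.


Step 1: Find the fundamental solution (x₁, y₁) of x² - 146y² = 1.
  Expand √146 as a continued fraction. a₀ = ⌊√146⌋ = 12; iterate m_{k+1} = d_k·a_k − m_k, d_{k+1} = (146 − m_{k+1}²)/d_k, a_{k+1} = ⌊(a₀ + m_{k+1})/d_{k+1}⌋ (starting m₀ = 0, d₀ = 1), with convergents p_k = a_k·p_{k-1} + p_{k-2}, q_k = a_k·q_{k-1} + q_{k-2} (p₋₁ = 1, q₋₁ = 0):
  k = 0: a₀ = 12; p₀/q₀ = 12/1; p₀² − 146·q₀² = 144 − 146 = -2.
  k = 1: m = 12, d = 2, a = ⌊(12 + 12)/2⌋ = 12; p/q = (12·12 + 1)/(12·1 + 0) = 145/12; p² − 146·q² = 21025 − 21024 = 1.
  The first convergent with p² − 146·q² = 1 gives the fundamental solution (x₁, y₁) = (145, 12).
Step 2: Apply the recurrence (x_{n+1}, y_{n+1}) = (x₁x_n + 146y₁y_n, x₁y_n + y₁x_n) repeatedly.
  From (x_1, y_1) = (145, 12): x_2 = 145·145 + 146·12·12 = 42049; y_2 = 145·12 + 12·145 = 3480.
Step 3: Verify x_2² - 146·y_2² = 1768118401 - 1768118400 = 1 (should be 1). ✓

(x_1, y_1) = (145, 12); (x_2, y_2) = (42049, 3480).


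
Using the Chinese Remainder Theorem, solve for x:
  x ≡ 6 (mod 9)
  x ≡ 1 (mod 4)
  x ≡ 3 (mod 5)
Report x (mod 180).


Moduli 9, 4, 5 are pairwise coprime; by CRT there is a unique solution modulo M = 9 · 4 · 5 = 180.
Solve pairwise, accumulating the modulus:
  Start with x ≡ 6 (mod 9).
  Combine with x ≡ 1 (mod 4): since gcd(9, 4) = 1, we get a unique residue mod 36.
    Write x = 6 + 9·t and substitute into x ≡ 1 (mod 4): 9·t ≡ 1 − 6 = -5 (mod 4).
    Reduce coefficients mod 4: 1·t ≡ 3 (mod 4).
    So t ≡ 3 (mod 4).
    Then x = 6 + 9·3 = 33, valid modulo lcm(9, 4) = 36: x ≡ 33 (mod 36).
  Combine with x ≡ 3 (mod 5): since gcd(36, 5) = 1, we get a unique residue mod 180.
    Write x = 33 + 36·t and substitute into x ≡ 3 (mod 5): 36·t ≡ 3 − 33 = -30 (mod 5).
    Reduce coefficients mod 5: 1·t ≡ 0 (mod 5).
    So t ≡ 0 (mod 5).
    Then x = 33 + 36·0 = 33, valid modulo lcm(36, 5) = 180: x ≡ 33 (mod 180).
Verify: 33 mod 9 = 6 ✓, 33 mod 4 = 1 ✓, 33 mod 5 = 3 ✓.

x ≡ 33 (mod 180).


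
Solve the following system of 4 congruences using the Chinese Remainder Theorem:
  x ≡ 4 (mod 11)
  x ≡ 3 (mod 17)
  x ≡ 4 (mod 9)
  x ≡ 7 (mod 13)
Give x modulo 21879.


Product of moduli M = 11 · 17 · 9 · 13 = 21879.
Merge one congruence at a time:
  Start: x ≡ 4 (mod 11).
  Combine with x ≡ 3 (mod 17); new modulus lcm = 187.
    Write x = 4 + 11·t and substitute into x ≡ 3 (mod 17): 11·t ≡ 3 − 4 = -1 (mod 17).
    Reduce coefficients mod 17: 11·t ≡ 16 (mod 17).
    The inverse of 11 mod 17 is 14 (since 11·14 = 154 = 9·17 + 1), so t ≡ 14·16 = 224 ≡ 3 (mod 17).
    Then x = 4 + 11·3 = 37, valid modulo lcm(11, 17) = 187: x ≡ 37 (mod 187).
  Combine with x ≡ 4 (mod 9); new modulus lcm = 1683.
    Write x = 37 + 187·t and substitute into x ≡ 4 (mod 9): 187·t ≡ 4 − 37 = -33 (mod 9).
    Reduce coefficients mod 9: 7·t ≡ 3 (mod 9).
    The inverse of 7 mod 9 is 4 (since 7·4 = 28 = 3·9 + 1), so t ≡ 4·3 = 12 ≡ 3 (mod 9).
    Then x = 37 + 187·3 = 598, valid modulo lcm(187, 9) = 1683: x ≡ 598 (mod 1683).
  Combine with x ≡ 7 (mod 13); new modulus lcm = 21879.
    Write x = 598 + 1683·t and substitute into x ≡ 7 (mod 13): 1683·t ≡ 7 − 598 = -591 (mod 13).
    Reduce coefficients mod 13: 6·t ≡ 7 (mod 13).
    The inverse of 6 mod 13 is 11 (since 6·11 = 66 = 5·13 + 1), so t ≡ 11·7 = 77 ≡ 12 (mod 13).
    Then x = 598 + 1683·12 = 20794, valid modulo lcm(1683, 13) = 21879: x ≡ 20794 (mod 21879).
Verify against each original: 20794 mod 11 = 4, 20794 mod 17 = 3, 20794 mod 9 = 4, 20794 mod 13 = 7.

x ≡ 20794 (mod 21879).


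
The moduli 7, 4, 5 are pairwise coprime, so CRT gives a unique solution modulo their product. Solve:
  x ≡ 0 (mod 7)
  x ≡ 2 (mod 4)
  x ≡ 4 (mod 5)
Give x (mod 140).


Moduli 7, 4, 5 are pairwise coprime; by CRT there is a unique solution modulo M = 7 · 4 · 5 = 140.
Solve pairwise, accumulating the modulus:
  Start with x ≡ 0 (mod 7).
  Combine with x ≡ 2 (mod 4): since gcd(7, 4) = 1, we get a unique residue mod 28.
    Write x = 0 + 7·t and substitute into x ≡ 2 (mod 4): 7·t ≡ 2 − 0 = 2 (mod 4).
    Reduce coefficients mod 4: 3·t ≡ 2 (mod 4).
    The inverse of 3 mod 4 is 3 (since 3·3 = 9 = 2·4 + 1), so t ≡ 3·2 = 6 ≡ 2 (mod 4).
    Then x = 0 + 7·2 = 14, valid modulo lcm(7, 4) = 28: x ≡ 14 (mod 28).
  Combine with x ≡ 4 (mod 5): since gcd(28, 5) = 1, we get a unique residue mod 140.
    Write x = 14 + 28·t and substitute into x ≡ 4 (mod 5): 28·t ≡ 4 − 14 = -10 (mod 5).
    Reduce coefficients mod 5: 3·t ≡ 0 (mod 5).
    The inverse of 3 mod 5 is 2 (since 3·2 = 6 = 1·5 + 1), so t ≡ 2·0 = 0 ≡ 0 (mod 5).
    Then x = 14 + 28·0 = 14, valid modulo lcm(28, 5) = 140: x ≡ 14 (mod 140).
Verify: 14 mod 7 = 0 ✓, 14 mod 4 = 2 ✓, 14 mod 5 = 4 ✓.

x ≡ 14 (mod 140).


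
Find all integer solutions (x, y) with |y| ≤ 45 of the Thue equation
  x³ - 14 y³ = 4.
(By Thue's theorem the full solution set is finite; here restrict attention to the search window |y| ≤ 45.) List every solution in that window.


The equation is x³ - 14y³ = 4. For fixed y, x³ = 14·y³ + 4, so a solution requires the RHS to be a perfect cube.
Strategy: iterate y from -45 to 45, compute RHS = 14·y³ + 4, and check whether it is a (positive or negative) perfect cube.
Check small values of y:
  y = 0: RHS = 4 is not a perfect cube.
  y = 1: RHS = 18 is not a perfect cube.
  y = -1: RHS = -10 is not a perfect cube.
  y = 2: RHS = 116 is not a perfect cube.
  y = -2: RHS = -108 is not a perfect cube.
  y = 3: RHS = 382 is not a perfect cube.
  y = -3: RHS = -374 is not a perfect cube.
Continuing the search up to |y| = 45 finds no solutions either.
No (x, y) in the scanned range satisfies the equation.

No integer solutions with |y| ≤ 45.


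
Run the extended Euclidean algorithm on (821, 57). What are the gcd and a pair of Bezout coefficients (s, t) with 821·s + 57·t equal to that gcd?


Euclidean algorithm on (821, 57) — divide until remainder is 0:
  821 = 14 · 57 + 23
  57 = 2 · 23 + 11
  23 = 2 · 11 + 1
  11 = 11 · 1 + 0
gcd(821, 57) = 1.
Track Bezout coefficients alongside the remainders: start with r₀ = 821 = a·1 + b·0 (s = 1, t = 0) and r₁ = 57 = a·0 + b·1 (s = 0, t = 1); each new remainder r_{k+1} = r_{k-1} − q_k·r_k inherits s_{k+1} = s_{k-1} − q_k·s_k, t_{k+1} = t_{k-1} − q_k·t_k, so r_k = a·s_k + b·t_k at every step:
  q = 14: r = 23, s = 1 − 14·0 = 1, t = 0 − 14·1 = -14  (check: 821·1 + 57·(-14) = 23)
  q = 2: r = 11, s = 0 − 2·1 = -2, t = 1 − 2·(-14) = 29  (check: 821·(-2) + 57·29 = 11)
  q = 2: r = 1, s = 1 − 2·(-2) = 5, t = -14 − 2·29 = -72  (check: 821·5 + 57·(-72) = 1)
The row with r = 1 (the gcd) gives the Bezout coefficients s = 5, t = -72.
Result: 821 · (5) + 57 · (-72) = 1.

gcd(821, 57) = 1; s = 5, t = -72 (check: 821·5 + 57·(-72) = 1).


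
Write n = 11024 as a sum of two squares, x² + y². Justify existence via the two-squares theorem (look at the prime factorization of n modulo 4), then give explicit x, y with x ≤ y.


Step 1: Factor n = 11024 = 2^4 · 13 · 53.
Step 2: Check the mod-4 condition on each prime factor: 2 = 2 (special); 13 ≡ 1 (mod 4), exponent 1; 53 ≡ 1 (mod 4), exponent 1.
All primes ≡ 3 (mod 4) appear to even exponent (or don't appear), so by the two-squares theorem n IS expressible as a sum of two squares.
Step 3: Build a representation. Group n = k² · m with k = 4 and m = 13 · 53 = 689 (a product of primes ≡ 1 (mod 4)); a representation of m scales to one of n via (k·x)² + (k·y)² = k²(x² + y²). Each prime p ≡ 1 (mod 4) is itself a sum of two squares; find a² by testing p − a² for a perfect square:
  13: 13 − 1² = 12, 13 − 2² = 9 = 3² ⇒ 13 = 2² + 3².
  53: 53 − 1² = 52, 53 − 2² = 49 = 7² ⇒ 53 = 2² + 7².
  Combine using the Brahmagupta–Fibonacci identity (a² + b²)(c² + d²) = (ac − bd)² + (ad + bc)² = (ac + bd)² + (ad − bc)²:
  13 · 53 = 689: from (2² + 3²)(2² + 7²), take (2·2 − 3·7, 2·7 + 3·2) = (4 − 21, 14 + 6) = (-17, 20); dropping signs (only squares matter) gives (17, 20); check 17² + 20² = 289 + 400 = 689 ✓.
  Scale by k = 4: (4·17, 4·20) = (68, 80).
Step 4: Order so x ≤ y and verify: 68² + 80² = 4624 + 6400 = 11024 = n. ✓

n = 11024 = 68² + 80² (one valid representation with x ≤ y).


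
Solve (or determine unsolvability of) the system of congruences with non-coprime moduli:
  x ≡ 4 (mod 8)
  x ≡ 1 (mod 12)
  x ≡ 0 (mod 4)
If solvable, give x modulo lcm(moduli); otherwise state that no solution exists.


Moduli 8, 12, 4 are not pairwise coprime, so CRT works modulo lcm(m_i) when all pairwise compatibility conditions hold.
Pairwise compatibility: gcd(m_i, m_j) must divide a_i - a_j for every pair.
Merge one congruence at a time:
  Start: x ≡ 4 (mod 8).
  Combine with x ≡ 1 (mod 12): gcd(8, 12) = 4, and 1 - 4 = -3 is NOT divisible by 4.
    ⇒ system is inconsistent (no integer solution).

No solution (the system is inconsistent).


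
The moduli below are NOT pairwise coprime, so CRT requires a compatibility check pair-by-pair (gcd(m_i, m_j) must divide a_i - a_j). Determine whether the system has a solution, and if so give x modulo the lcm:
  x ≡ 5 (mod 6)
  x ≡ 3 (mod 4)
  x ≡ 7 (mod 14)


Moduli 6, 4, 14 are not pairwise coprime, so CRT works modulo lcm(m_i) when all pairwise compatibility conditions hold.
Pairwise compatibility: gcd(m_i, m_j) must divide a_i - a_j for every pair.
Merge one congruence at a time:
  Start: x ≡ 5 (mod 6).
  Combine with x ≡ 3 (mod 4): gcd(6, 4) = 2; 3 - 5 = -2, which IS divisible by 2, so compatible.
    Write x = 5 + 6·t and substitute into x ≡ 3 (mod 4): 6·t ≡ 3 − 5 = -2 (mod 4).
    Divide the congruence (and modulus) by g = 2: 3·t ≡ -1 (mod 2).
    Reduce coefficients mod 2: 1·t ≡ 1 (mod 2).
    So t ≡ 1 (mod 2).
    Then x = 5 + 6·1 = 11, valid modulo lcm(6, 4) = 12: x ≡ 11 (mod 12).
  Combine with x ≡ 7 (mod 14): gcd(12, 14) = 2; 7 - 11 = -4, which IS divisible by 2, so compatible.
    Write x = 11 + 12·t and substitute into x ≡ 7 (mod 14): 12·t ≡ 7 − 11 = -4 (mod 14).
    Divide the congruence (and modulus) by g = 2: 6·t ≡ -2 (mod 7).
    Reduce coefficients mod 7: 6·t ≡ 5 (mod 7).
    The inverse of 6 mod 7 is 6 (since 6·6 = 36 = 5·7 + 1), so t ≡ 6·5 = 30 ≡ 2 (mod 7).
    Then x = 11 + 12·2 = 35, valid modulo lcm(12, 14) = 84: x ≡ 35 (mod 84).
Verify: 35 mod 6 = 5, 35 mod 4 = 3, 35 mod 14 = 7.

x ≡ 35 (mod 84).


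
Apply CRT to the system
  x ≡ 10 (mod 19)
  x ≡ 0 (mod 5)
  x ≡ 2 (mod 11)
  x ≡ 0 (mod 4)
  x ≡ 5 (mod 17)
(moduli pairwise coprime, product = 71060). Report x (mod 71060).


Product of moduli M = 19 · 5 · 11 · 4 · 17 = 71060.
Merge one congruence at a time:
  Start: x ≡ 10 (mod 19).
  Combine with x ≡ 0 (mod 5); new modulus lcm = 95.
    Write x = 10 + 19·t and substitute into x ≡ 0 (mod 5): 19·t ≡ 0 − 10 = -10 (mod 5).
    Reduce coefficients mod 5: 4·t ≡ 0 (mod 5).
    The inverse of 4 mod 5 is 4 (since 4·4 = 16 = 3·5 + 1), so t ≡ 4·0 = 0 ≡ 0 (mod 5).
    Then x = 10 + 19·0 = 10, valid modulo lcm(19, 5) = 95: x ≡ 10 (mod 95).
  Combine with x ≡ 2 (mod 11); new modulus lcm = 1045.
    Write x = 10 + 95·t and substitute into x ≡ 2 (mod 11): 95·t ≡ 2 − 10 = -8 (mod 11).
    Reduce coefficients mod 11: 7·t ≡ 3 (mod 11).
    The inverse of 7 mod 11 is 8 (since 7·8 = 56 = 5·11 + 1), so t ≡ 8·3 = 24 ≡ 2 (mod 11).
    Then x = 10 + 95·2 = 200, valid modulo lcm(95, 11) = 1045: x ≡ 200 (mod 1045).
  Combine with x ≡ 0 (mod 4); new modulus lcm = 4180.
    Write x = 200 + 1045·t and substitute into x ≡ 0 (mod 4): 1045·t ≡ 0 − 200 = -200 (mod 4).
    Reduce coefficients mod 4: 1·t ≡ 0 (mod 4).
    So t ≡ 0 (mod 4).
    Then x = 200 + 1045·0 = 200, valid modulo lcm(1045, 4) = 4180: x ≡ 200 (mod 4180).
  Combine with x ≡ 5 (mod 17); new modulus lcm = 71060.
    Write x = 200 + 4180·t and substitute into x ≡ 5 (mod 17): 4180·t ≡ 5 − 200 = -195 (mod 17).
    Reduce coefficients mod 17: 15·t ≡ 9 (mod 17).
    The inverse of 15 mod 17 is 8 (since 15·8 = 120 = 7·17 + 1), so t ≡ 8·9 = 72 ≡ 4 (mod 17).
    Then x = 200 + 4180·4 = 16920, valid modulo lcm(4180, 17) = 71060: x ≡ 16920 (mod 71060).
Verify against each original: 16920 mod 19 = 10, 16920 mod 5 = 0, 16920 mod 11 = 2, 16920 mod 4 = 0, 16920 mod 17 = 5.

x ≡ 16920 (mod 71060).


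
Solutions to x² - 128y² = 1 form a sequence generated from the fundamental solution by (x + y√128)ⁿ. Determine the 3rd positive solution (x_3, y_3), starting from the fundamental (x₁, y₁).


Step 1: Find the fundamental solution (x₁, y₁) of x² - 128y² = 1.
  Expand √128 as a continued fraction. a₀ = ⌊√128⌋ = 11; iterate m_{k+1} = d_k·a_k − m_k, d_{k+1} = (128 − m_{k+1}²)/d_k, a_{k+1} = ⌊(a₀ + m_{k+1})/d_{k+1}⌋ (starting m₀ = 0, d₀ = 1), with convergents p_k = a_k·p_{k-1} + p_{k-2}, q_k = a_k·q_{k-1} + q_{k-2} (p₋₁ = 1, q₋₁ = 0):
  k = 0: a₀ = 11; p₀/q₀ = 11/1; p₀² − 128·q₀² = 121 − 128 = -7.
  k = 1: m = 11, d = 7, a = ⌊(11 + 11)/7⌋ = 3; p/q = (3·11 + 1)/(3·1 + 0) = 34/3; p² − 128·q² = 1156 − 1152 = 4.
  k = 2: m = 10, d = 4, a = ⌊(11 + 10)/4⌋ = 5; p/q = (5·34 + 11)/(5·3 + 1) = 181/16; p² − 128·q² = 32761 − 32768 = -7.
  k = 3: m = 10, d = 7, a = ⌊(11 + 10)/7⌋ = 3; p/q = (3·181 + 34)/(3·16 + 3) = 577/51; p² − 128·q² = 332929 − 332928 = 1.
  The first convergent with p² − 128·q² = 1 gives the fundamental solution (x₁, y₁) = (577, 51).
Step 2: Apply the recurrence (x_{n+1}, y_{n+1}) = (x₁x_n + 128y₁y_n, x₁y_n + y₁x_n) repeatedly.
  From (x_1, y_1) = (577, 51): x_2 = 577·577 + 128·51·51 = 665857; y_2 = 577·51 + 51·577 = 58854.
  From (x_2, y_2) = (665857, 58854): x_3 = 577·665857 + 128·51·58854 = 768398401; y_3 = 577·58854 + 51·665857 = 67917465.
Step 3: Verify x_3² - 128·y_3² = 590436102659356801 - 590436102659356800 = 1 (should be 1). ✓

(x_1, y_1) = (577, 51); (x_3, y_3) = (768398401, 67917465).


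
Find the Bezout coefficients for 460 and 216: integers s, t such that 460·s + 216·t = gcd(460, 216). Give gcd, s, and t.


Euclidean algorithm on (460, 216) — divide until remainder is 0:
  460 = 2 · 216 + 28
  216 = 7 · 28 + 20
  28 = 1 · 20 + 8
  20 = 2 · 8 + 4
  8 = 2 · 4 + 0
gcd(460, 216) = 4.
Track Bezout coefficients alongside the remainders: start with r₀ = 460 = a·1 + b·0 (s = 1, t = 0) and r₁ = 216 = a·0 + b·1 (s = 0, t = 1); each new remainder r_{k+1} = r_{k-1} − q_k·r_k inherits s_{k+1} = s_{k-1} − q_k·s_k, t_{k+1} = t_{k-1} − q_k·t_k, so r_k = a·s_k + b·t_k at every step:
  q = 2: r = 28, s = 1 − 2·0 = 1, t = 0 − 2·1 = -2  (check: 460·1 + 216·(-2) = 28)
  q = 7: r = 20, s = 0 − 7·1 = -7, t = 1 − 7·(-2) = 15  (check: 460·(-7) + 216·15 = 20)
  q = 1: r = 8, s = 1 − 1·(-7) = 8, t = -2 − 1·15 = -17  (check: 460·8 + 216·(-17) = 8)
  q = 2: r = 4, s = -7 − 2·8 = -23, t = 15 − 2·(-17) = 49  (check: 460·(-23) + 216·49 = 4)
The row with r = 4 (the gcd) gives the Bezout coefficients s = -23, t = 49.
Result: 460 · (-23) + 216 · (49) = 4.

gcd(460, 216) = 4; s = -23, t = 49 (check: 460·(-23) + 216·49 = 4).


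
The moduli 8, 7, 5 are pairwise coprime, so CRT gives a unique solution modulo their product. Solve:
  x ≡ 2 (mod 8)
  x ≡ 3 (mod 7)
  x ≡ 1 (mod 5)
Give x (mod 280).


Moduli 8, 7, 5 are pairwise coprime; by CRT there is a unique solution modulo M = 8 · 7 · 5 = 280.
Solve pairwise, accumulating the modulus:
  Start with x ≡ 2 (mod 8).
  Combine with x ≡ 3 (mod 7): since gcd(8, 7) = 1, we get a unique residue mod 56.
    Write x = 2 + 8·t and substitute into x ≡ 3 (mod 7): 8·t ≡ 3 − 2 = 1 (mod 7).
    Reduce coefficients mod 7: 1·t ≡ 1 (mod 7).
    So t ≡ 1 (mod 7).
    Then x = 2 + 8·1 = 10, valid modulo lcm(8, 7) = 56: x ≡ 10 (mod 56).
  Combine with x ≡ 1 (mod 5): since gcd(56, 5) = 1, we get a unique residue mod 280.
    Write x = 10 + 56·t and substitute into x ≡ 1 (mod 5): 56·t ≡ 1 − 10 = -9 (mod 5).
    Reduce coefficients mod 5: 1·t ≡ 1 (mod 5).
    So t ≡ 1 (mod 5).
    Then x = 10 + 56·1 = 66, valid modulo lcm(56, 5) = 280: x ≡ 66 (mod 280).
Verify: 66 mod 8 = 2 ✓, 66 mod 7 = 3 ✓, 66 mod 5 = 1 ✓.

x ≡ 66 (mod 280).


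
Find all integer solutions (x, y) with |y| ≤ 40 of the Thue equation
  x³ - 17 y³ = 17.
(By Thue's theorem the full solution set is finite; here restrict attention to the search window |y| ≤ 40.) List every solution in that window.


The equation is x³ - 17y³ = 17. For fixed y, x³ = 17·y³ + 17, so a solution requires the RHS to be a perfect cube.
Strategy: iterate y from -40 to 40, compute RHS = 17·y³ + 17, and check whether it is a (positive or negative) perfect cube.
Check small values of y:
  y = 0: RHS = 17 is not a perfect cube.
  y = 1: RHS = 34 is not a perfect cube.
  y = -1: RHS = 0 = (0)³ ⇒ x = 0 works.
  y = 2: RHS = 153 is not a perfect cube.
  y = -2: RHS = -119 is not a perfect cube.
  y = 3: RHS = 476 is not a perfect cube.
  y = -3: RHS = -442 is not a perfect cube.
Continuing the search up to |y| = 40 finds no further solutions beyond those listed.
Collected solutions: (0, -1).

Solutions (with |y| ≤ 40): (0, -1).


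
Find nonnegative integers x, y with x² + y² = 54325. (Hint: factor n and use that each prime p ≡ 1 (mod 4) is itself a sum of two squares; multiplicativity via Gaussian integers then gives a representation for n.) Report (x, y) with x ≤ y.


Step 1: Factor n = 54325 = 5^2 · 41 · 53.
Step 2: Check the mod-4 condition on each prime factor: 5 ≡ 1 (mod 4), exponent 2; 41 ≡ 1 (mod 4), exponent 1; 53 ≡ 1 (mod 4), exponent 1.
All primes ≡ 3 (mod 4) appear to even exponent (or don't appear), so by the two-squares theorem n IS expressible as a sum of two squares.
Step 3: Build a representation. Group n = k² · m with k = 5 and m = 41 · 53 = 2173 (a product of primes ≡ 1 (mod 4)); a representation of m scales to one of n via (k·x)² + (k·y)² = k²(x² + y²). Each prime p ≡ 1 (mod 4) is itself a sum of two squares; find a² by testing p − a² for a perfect square:
  41: 41 − 1² = 40, 41 − 2² = 37, 41 − 3² = 32, 41 − 4² = 25 = 5² ⇒ 41 = 4² + 5².
  53: 53 − 1² = 52, 53 − 2² = 49 = 7² ⇒ 53 = 2² + 7².
  Combine using the Brahmagupta–Fibonacci identity (a² + b²)(c² + d²) = (ac − bd)² + (ad + bc)² = (ac + bd)² + (ad − bc)²:
  41 · 53 = 2173: from (4² + 5²)(2² + 7²), take (4·2 − 5·7, 4·7 + 5·2) = (8 − 35, 28 + 10) = (-27, 38); dropping signs (only squares matter) gives (27, 38); check 27² + 38² = 729 + 1444 = 2173 ✓.
  Scale by k = 5: (5·27, 5·38) = (135, 190).
Step 4: Order so x ≤ y and verify: 135² + 190² = 18225 + 36100 = 54325 = n. ✓

n = 54325 = 135² + 190² (one valid representation with x ≤ y).


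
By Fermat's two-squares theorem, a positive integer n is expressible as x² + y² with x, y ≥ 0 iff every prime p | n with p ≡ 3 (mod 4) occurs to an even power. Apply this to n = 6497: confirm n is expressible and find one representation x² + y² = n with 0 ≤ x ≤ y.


Step 1: Factor n = 6497 = 73 · 89.
Step 2: Check the mod-4 condition on each prime factor: 73 ≡ 1 (mod 4), exponent 1; 89 ≡ 1 (mod 4), exponent 1.
All primes ≡ 3 (mod 4) appear to even exponent (or don't appear), so by the two-squares theorem n IS expressible as a sum of two squares.
Step 3: Build a representation. Here n = 73 · 89 is a product of primes ≡ 1 (mod 4). Each prime p ≡ 1 (mod 4) is itself a sum of two squares; find a² by testing p − a² for a perfect square:
  73: 73 − 1² = 72, 73 − 2² = 69, 73 − 3² = 64 = 8² ⇒ 73 = 3² + 8².
  89: 89 − 1² = 88, 89 − 2² = 85, 89 − 3² = 80, 89 − 4² = 73, 89 − 5² = 64 = 8² ⇒ 89 = 5² + 8².
  Combine using the Brahmagupta–Fibonacci identity (a² + b²)(c² + d²) = (ac − bd)² + (ad + bc)² = (ac + bd)² + (ad − bc)²:
  73 · 89 = 6497: from (3² + 8²)(5² + 8²), take (3·5 − 8·8, 3·8 + 8·5) = (15 − 64, 24 + 40) = (-49, 64); dropping signs (only squares matter) gives (49, 64); check 49² + 64² = 2401 + 4096 = 6497 ✓.
Step 4: Order so x ≤ y and verify: 49² + 64² = 2401 + 4096 = 6497 = n. ✓

n = 6497 = 49² + 64² (one valid representation with x ≤ y).


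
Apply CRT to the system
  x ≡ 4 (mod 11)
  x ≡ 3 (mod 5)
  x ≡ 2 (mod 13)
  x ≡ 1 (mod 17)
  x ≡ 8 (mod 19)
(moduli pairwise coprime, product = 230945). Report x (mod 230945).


Product of moduli M = 11 · 5 · 13 · 17 · 19 = 230945.
Merge one congruence at a time:
  Start: x ≡ 4 (mod 11).
  Combine with x ≡ 3 (mod 5); new modulus lcm = 55.
    Write x = 4 + 11·t and substitute into x ≡ 3 (mod 5): 11·t ≡ 3 − 4 = -1 (mod 5).
    Reduce coefficients mod 5: 1·t ≡ 4 (mod 5).
    So t ≡ 4 (mod 5).
    Then x = 4 + 11·4 = 48, valid modulo lcm(11, 5) = 55: x ≡ 48 (mod 55).
  Combine with x ≡ 2 (mod 13); new modulus lcm = 715.
    Write x = 48 + 55·t and substitute into x ≡ 2 (mod 13): 55·t ≡ 2 − 48 = -46 (mod 13).
    Reduce coefficients mod 13: 3·t ≡ 6 (mod 13).
    The inverse of 3 mod 13 is 9 (since 3·9 = 27 = 2·13 + 1), so t ≡ 9·6 = 54 ≡ 2 (mod 13).
    Then x = 48 + 55·2 = 158, valid modulo lcm(55, 13) = 715: x ≡ 158 (mod 715).
  Combine with x ≡ 1 (mod 17); new modulus lcm = 12155.
    Write x = 158 + 715·t and substitute into x ≡ 1 (mod 17): 715·t ≡ 1 − 158 = -157 (mod 17).
    Reduce coefficients mod 17: 1·t ≡ 13 (mod 17).
    So t ≡ 13 (mod 17).
    Then x = 158 + 715·13 = 9453, valid modulo lcm(715, 17) = 12155: x ≡ 9453 (mod 12155).
  Combine with x ≡ 8 (mod 19); new modulus lcm = 230945.
    Write x = 9453 + 12155·t and substitute into x ≡ 8 (mod 19): 12155·t ≡ 8 − 9453 = -9445 (mod 19).
    Reduce coefficients mod 19: 14·t ≡ 17 (mod 19).
    The inverse of 14 mod 19 is 15 (since 14·15 = 210 = 11·19 + 1), so t ≡ 15·17 = 255 ≡ 8 (mod 19).
    Then x = 9453 + 12155·8 = 106693, valid modulo lcm(12155, 19) = 230945: x ≡ 106693 (mod 230945).
Verify against each original: 106693 mod 11 = 4, 106693 mod 5 = 3, 106693 mod 13 = 2, 106693 mod 17 = 1, 106693 mod 19 = 8.

x ≡ 106693 (mod 230945).
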